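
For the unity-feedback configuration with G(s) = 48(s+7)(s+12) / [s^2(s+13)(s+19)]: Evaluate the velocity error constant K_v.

K_v = lim_{s→0} s·G(s); with 2 poles at the origin the limit diverges, so K_v = ∞.

infinity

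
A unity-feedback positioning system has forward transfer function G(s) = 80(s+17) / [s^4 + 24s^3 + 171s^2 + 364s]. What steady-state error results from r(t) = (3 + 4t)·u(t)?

91/85

Factoring s from the denominator leaves a polynomial with constant term 364, so the system is type 1. By superposition:
  • 3: tracked with zero error.
  • 4t: e_ss = 4/K_v with K_v=340/91 → 91/85.
Total e_ss = 91/85.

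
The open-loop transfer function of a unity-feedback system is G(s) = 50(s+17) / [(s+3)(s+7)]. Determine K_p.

No free integrators in G(s): this is a type 0 system.
K_p = lim_{s→0} G(s) = 50·17 / (3·7) = 850/21.

850/21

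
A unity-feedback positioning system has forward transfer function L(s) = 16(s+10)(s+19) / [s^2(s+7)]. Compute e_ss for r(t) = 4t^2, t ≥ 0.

The open loop has two poles at the origin → type 2 system.
K_a = lim_{s→0} s^2·L(s) = 16·10·19 / (7) = 3040/7.
r(t) = 4t^2 gives R(s) = 8/s^3.
e_ss = 8/K_a = 8/(3040/7) = 7/380.

7/380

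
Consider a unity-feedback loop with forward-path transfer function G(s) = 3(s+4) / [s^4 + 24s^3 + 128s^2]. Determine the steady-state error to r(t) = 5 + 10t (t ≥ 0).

0

The denominator has no term below 128s^2 — 2 poles at s=0, type 2. By superposition:
  • 5: tracked with zero error.
  • 10t: tracked with zero error.
Total e_ss = 0.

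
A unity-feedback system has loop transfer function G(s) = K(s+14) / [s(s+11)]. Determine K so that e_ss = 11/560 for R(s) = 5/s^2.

One free integrator in G(s): this is a type 1 system.
K_v = lim_{s→0} s·G(s) = K·14 / (11) = (14/11)·K.
e_ss = 5/K_v = 11/560 ⇒ K_v = 2800/11 ⇒ K = (2800/11)/(14/11) = 200.

200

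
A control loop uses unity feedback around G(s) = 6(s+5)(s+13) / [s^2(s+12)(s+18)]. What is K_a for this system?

System type = 2 (two poles at s=0).
K_a = lim_{s→0} s^2·G(s) = 6·5·13 / (12·18) = 65/36.

65/36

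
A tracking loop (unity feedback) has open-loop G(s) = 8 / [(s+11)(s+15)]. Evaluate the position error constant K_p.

8/165

G(s) has no factors of s in the denominator, so the system is type 0.
K_p = lim_{s→0} G(s) = 8 / (11·15) = 8/165.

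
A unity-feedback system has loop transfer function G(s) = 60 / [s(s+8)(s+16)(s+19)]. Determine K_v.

System type = 1 (one pole at s=0).
K_v = lim_{s→0} s·G(s) = 60 / (8·16·19) = 15/608.

15/608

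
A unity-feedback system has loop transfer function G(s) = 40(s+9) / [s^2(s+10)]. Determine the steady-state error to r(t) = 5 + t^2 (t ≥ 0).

1/18

System type = 2 (two poles at s=0). By superposition:
  • 5: tracked with zero error.
  • t^2: e_ss = 2/K_a with K_a=36 → 1/18.
Total e_ss = 1/18.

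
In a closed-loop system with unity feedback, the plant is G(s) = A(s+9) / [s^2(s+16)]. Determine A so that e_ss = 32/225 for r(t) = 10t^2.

250

Two free integrators in G(s): this is a type 2 system.
K_a = lim_{s→0} s^2·G(s) = A·9 / (16) = 0.5625·A.
e_ss = 20/K_a = 32/225 ⇒ K_a = 140.625 ⇒ A = 140.625/0.5625 = 250.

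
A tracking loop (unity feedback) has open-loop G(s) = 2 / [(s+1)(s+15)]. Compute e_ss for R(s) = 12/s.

180/17

The open loop has no poles at the origin → type 0 system.
K_p = lim_{s→0} G(s) = 2 / (1·15) = 2/15.
e_ss = 12/(1 + K_p) = 12/(17/15) = 180/17.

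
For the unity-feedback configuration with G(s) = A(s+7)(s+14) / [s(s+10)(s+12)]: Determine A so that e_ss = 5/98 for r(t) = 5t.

120

G(s) has one factor of s in the denominator, so the system is type 1.
K_v = lim_{s→0} s·G(s) = A·7·14 / (10·12) = (49/60)·A.
e_ss = 5/K_v = 5/98 ⇒ K_v = 98 ⇒ A = 98/(49/60) = 120.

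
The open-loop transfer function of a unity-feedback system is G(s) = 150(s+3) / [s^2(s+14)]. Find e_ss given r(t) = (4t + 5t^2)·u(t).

The open loop has two poles at the origin → type 2 system. Taking each input component in turn:
  • 4t: tracked with zero error.
  • 5t^2: e_ss = 10/K_a with K_a=225/7 → 14/45.
Total e_ss = 14/45.

14/45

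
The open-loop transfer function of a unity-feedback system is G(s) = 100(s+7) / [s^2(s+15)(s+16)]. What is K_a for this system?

35/12

G(s) has two factors of s in the denominator, so the system is type 2.
K_a = lim_{s→0} s^2·G(s) = 100·7 / (15·16) = 35/12.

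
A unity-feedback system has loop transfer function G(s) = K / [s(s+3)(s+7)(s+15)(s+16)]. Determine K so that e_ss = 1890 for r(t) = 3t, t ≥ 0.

G(s) has one factor of s in the denominator, so the system is type 1.
K_v = lim_{s→0} s·G(s) = K / (3·7·15·16) = (1/5040)·K.
e_ss = 3/K_v = 1890 ⇒ K_v = 1/630 ⇒ K = (1/630)/(1/5040) = 8.

8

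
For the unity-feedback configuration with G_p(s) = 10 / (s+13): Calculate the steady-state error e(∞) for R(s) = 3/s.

System type = 0 (no poles at s=0).
K_p = lim_{s→0} G_p(s) = 10 / (13) = 10/13.
e_ss = 3/(1 + K_p) = 3/(23/13) = 39/23.

39/23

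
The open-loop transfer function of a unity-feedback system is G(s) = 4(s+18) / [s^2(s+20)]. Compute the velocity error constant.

K_v = lim_{s→0} s·G(s); with 2 poles at the origin the limit diverges, so K_v = ∞.

infinity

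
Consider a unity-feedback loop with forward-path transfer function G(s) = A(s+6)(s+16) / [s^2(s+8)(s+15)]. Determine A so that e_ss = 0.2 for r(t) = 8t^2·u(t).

G(s) has two factors of s in the denominator, so the system is type 2.
K_a = lim_{s→0} s^2·G(s) = A·6·16 / (8·15) = 0.8·A.
e_ss = 16/K_a = 0.2 ⇒ K_a = 80 ⇒ A = 80/0.8 = 100.

100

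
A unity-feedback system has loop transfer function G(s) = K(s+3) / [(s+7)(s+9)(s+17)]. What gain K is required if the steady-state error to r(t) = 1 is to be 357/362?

The open loop has no poles at the origin → type 0 system.
K_p = lim_{s→0} G(s) = K·3 / (7·9·17) = (1/357)·K.
e_ss = 1/(1 + K_p) = 357/362 ⇒ 1 + (1/357)·K = 362/357 ⇒ K = 5.

5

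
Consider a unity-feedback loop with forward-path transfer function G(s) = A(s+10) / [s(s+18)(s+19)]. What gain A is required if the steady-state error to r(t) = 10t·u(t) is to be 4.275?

System type = 1 (one pole at s=0).
K_v = lim_{s→0} s·G(s) = A·10 / (18·19) = (5/171)·A.
e_ss = 10/K_v = 4.275 ⇒ K_v = 400/171 ⇒ A = (400/171)/(5/171) = 80.

80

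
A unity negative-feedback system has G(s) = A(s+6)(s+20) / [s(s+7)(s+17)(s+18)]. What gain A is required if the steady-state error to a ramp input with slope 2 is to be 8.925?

G(s) has one factor of s in the denominator, so the system is type 1.
K_v = lim_{s→0} s·G(s) = A·6·20 / (7·17·18) = (20/357)·A.
e_ss = 2/K_v = 8.925 ⇒ K_v = 80/357 ⇒ A = (80/357)/(20/357) = 4.

4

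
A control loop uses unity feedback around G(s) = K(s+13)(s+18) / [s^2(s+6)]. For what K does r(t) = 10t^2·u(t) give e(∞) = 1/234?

120

Two free integrators in G(s): this is a type 2 system.
K_a = lim_{s→0} s^2·G(s) = K·13·18 / (6) = 39·K.
e_ss = 20/K_a = 1/234 ⇒ K_a = 4680 ⇒ K = 4680/39 = 120.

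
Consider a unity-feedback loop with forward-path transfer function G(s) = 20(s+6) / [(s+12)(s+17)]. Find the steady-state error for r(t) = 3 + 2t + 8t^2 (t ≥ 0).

infinity

No free integrators in G(s): this is a type 0 system. Taking each input component in turn:
  • 3: e_ss = 3/(1+K_p) with K_p=10/17 → 17/9.
  • 2t: a type-0 system cannot track it, e_ss → ∞.
  • 8t^2: a type-0 system cannot track it, e_ss → ∞.
The unbounded component dominates.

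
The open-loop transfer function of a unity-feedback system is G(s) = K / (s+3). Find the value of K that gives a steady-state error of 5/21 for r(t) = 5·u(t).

60

System type = 0 (no poles at s=0).
K_p = lim_{s→0} G(s) = K / (3) = (1/3)·K.
e_ss = 5/(1 + K_p) = 5/21 ⇒ 1 + (1/3)·K = 21 ⇒ K = 60.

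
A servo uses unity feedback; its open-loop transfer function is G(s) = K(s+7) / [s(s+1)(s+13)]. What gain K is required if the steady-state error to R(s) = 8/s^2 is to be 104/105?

15

One free integrator in G(s): this is a type 1 system.
K_v = lim_{s→0} s·G(s) = K·7 / (1·13) = (7/13)·K.
e_ss = 8/K_v = 104/105 ⇒ K_v = 105/13 ⇒ K = (105/13)/(7/13) = 15.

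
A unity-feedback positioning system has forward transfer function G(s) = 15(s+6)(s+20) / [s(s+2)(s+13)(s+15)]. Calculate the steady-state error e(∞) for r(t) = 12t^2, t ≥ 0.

infinity

The open loop has one pole at the origin → type 1 system.
For a type-1 system K_a = 0, so e_ss to a parabolic input is unbounded.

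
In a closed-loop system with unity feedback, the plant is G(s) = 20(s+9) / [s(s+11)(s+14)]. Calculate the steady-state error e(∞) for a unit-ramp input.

System type = 1 (one pole at s=0).
K_v = lim_{s→0} s·G(s) = 20·9 / (11·14) = 90/77.
e_ss = 1/K_v = 1/(90/77) = 77/90.

77/90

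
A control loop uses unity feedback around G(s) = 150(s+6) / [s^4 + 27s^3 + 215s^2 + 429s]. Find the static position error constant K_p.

K_p = lim_{s→0} G(s); with 1 pole at the origin the limit diverges, so K_p = ∞.

infinity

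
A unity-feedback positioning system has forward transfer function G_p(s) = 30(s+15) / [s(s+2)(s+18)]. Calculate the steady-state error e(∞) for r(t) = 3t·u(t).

G_p(s) has one factor of s in the denominator, so the system is type 1.
K_v = lim_{s→0} s·G_p(s) = 30·15 / (2·18) = 12.5.
e_ss = 3/K_v = 3/12.5 = 0.24.

0.24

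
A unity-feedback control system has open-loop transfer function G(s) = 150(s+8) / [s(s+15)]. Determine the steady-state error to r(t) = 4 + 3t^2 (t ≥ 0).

infinity

One free integrator in G(s): this is a type 1 system. By superposition:
  • 4: tracked with zero error.
  • 3t^2: a type-1 system cannot track it, e_ss → ∞.
The unbounded component dominates.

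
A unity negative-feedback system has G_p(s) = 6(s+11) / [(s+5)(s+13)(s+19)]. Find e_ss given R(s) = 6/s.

G_p(s) has no factors of s in the denominator, so the system is type 0.
K_p = lim_{s→0} G_p(s) = 6·11 / (5·13·19) = 66/1235.
e_ss = 6/(1 + K_p) = 6/(1301/1235) = 7410/1301.

7410/1301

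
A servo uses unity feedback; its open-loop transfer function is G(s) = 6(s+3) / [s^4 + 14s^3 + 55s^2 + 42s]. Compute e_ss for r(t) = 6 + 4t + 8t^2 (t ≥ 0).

The denominator has no term below 42s — 1 pole at s=0, type 1. By superposition:
  • 6: tracked with zero error.
  • 4t: e_ss = 4/K_v with K_v=3/7 → 28/3.
  • 8t^2: a type-1 system cannot track it, e_ss → ∞.
The unbounded component dominates.

infinity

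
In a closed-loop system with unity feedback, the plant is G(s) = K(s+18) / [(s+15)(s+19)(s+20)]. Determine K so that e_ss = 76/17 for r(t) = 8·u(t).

G(s) has no factors of s in the denominator, so the system is type 0.
K_p = lim_{s→0} G(s) = K·18 / (15·19·20) = (3/950)·K.
e_ss = 8/(1 + K_p) = 76/17 ⇒ 1 + (3/950)·K = 34/19 ⇒ K = 250.

250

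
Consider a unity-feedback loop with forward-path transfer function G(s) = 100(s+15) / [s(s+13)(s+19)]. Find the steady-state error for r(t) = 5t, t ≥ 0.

G(s) has one factor of s in the denominator, so the system is type 1.
K_v = lim_{s→0} s·G(s) = 100·15 / (13·19) = 1500/247.
e_ss = 5/K_v = 5/(1500/247) = 247/300.

247/300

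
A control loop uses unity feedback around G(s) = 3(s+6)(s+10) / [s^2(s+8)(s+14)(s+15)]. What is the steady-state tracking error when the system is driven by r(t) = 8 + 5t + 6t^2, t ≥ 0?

System type = 2 (two poles at s=0). Taking each input component in turn:
  • 8: tracked with zero error.
  • 5t: tracked with zero error.
  • 6t^2: e_ss = 12/K_a with K_a=3/28 → 112.
Total e_ss = 112.

112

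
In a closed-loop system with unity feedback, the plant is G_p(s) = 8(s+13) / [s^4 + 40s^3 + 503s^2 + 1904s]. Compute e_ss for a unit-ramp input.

238/13

Lowest-order denominator term is 1904s, so the open loop has 1 pole at the origin → type 1 system.
K_v = lim_{s→0} s·G_p(s) = 8·13 / 1904 = 13/238.
e_ss = 1/K_v = 1/(13/238) = 238/13.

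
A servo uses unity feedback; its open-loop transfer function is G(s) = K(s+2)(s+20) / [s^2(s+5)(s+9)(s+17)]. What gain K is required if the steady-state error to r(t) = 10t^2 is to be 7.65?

G(s) has two factors of s in the denominator, so the system is type 2.
K_a = lim_{s→0} s^2·G(s) = K·2·20 / (5·9·17) = (8/153)·K.
e_ss = 20/K_a = 7.65 ⇒ K_a = 400/153 ⇒ K = (400/153)/(8/153) = 50.

50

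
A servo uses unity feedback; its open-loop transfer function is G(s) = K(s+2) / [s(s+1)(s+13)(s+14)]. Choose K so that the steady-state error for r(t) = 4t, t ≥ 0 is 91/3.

12

The open loop has one pole at the origin → type 1 system.
K_v = lim_{s→0} s·G(s) = K·2 / (1·13·14) = (1/91)·K.
e_ss = 4/K_v = 91/3 ⇒ K_v = 12/91 ⇒ K = (12/91)/(1/91) = 12.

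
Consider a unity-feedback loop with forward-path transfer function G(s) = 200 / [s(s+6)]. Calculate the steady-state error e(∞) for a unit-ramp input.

System type = 1 (one pole at s=0).
K_v = lim_{s→0} s·G(s) = 200 / (6) = 100/3.
e_ss = 1/K_v = 1/(100/3) = 0.03.

0.03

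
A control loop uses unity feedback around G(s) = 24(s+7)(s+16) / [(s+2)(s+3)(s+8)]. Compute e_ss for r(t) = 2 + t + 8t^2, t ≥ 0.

infinity

The open loop has no poles at the origin → type 0 system. Treating each term separately:
  • 2: e_ss = 2/(1+K_p) with K_p=56 → 2/57.
  • t: a type-0 system cannot track it, e_ss → ∞.
  • 8t^2: a type-0 system cannot track it, e_ss → ∞.
The unbounded component dominates.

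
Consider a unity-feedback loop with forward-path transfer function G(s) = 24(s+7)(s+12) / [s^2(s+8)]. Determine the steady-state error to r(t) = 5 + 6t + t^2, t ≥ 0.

1/126

G(s) has two factors of s in the denominator, so the system is type 2. Treating each term separately:
  • 5: tracked with zero error.
  • 6t: tracked with zero error.
  • t^2: e_ss = 2/K_a with K_a=252 → 1/126.
Total e_ss = 1/126.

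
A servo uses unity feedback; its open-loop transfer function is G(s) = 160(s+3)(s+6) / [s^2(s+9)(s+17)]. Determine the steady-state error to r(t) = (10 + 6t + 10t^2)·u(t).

1.0625

System type = 2 (two poles at s=0). Taking each input component in turn:
  • 10: tracked with zero error.
  • 6t: tracked with zero error.
  • 10t^2: e_ss = 20/K_a with K_a=320/17 → 1.0625.
Total e_ss = 1.0625.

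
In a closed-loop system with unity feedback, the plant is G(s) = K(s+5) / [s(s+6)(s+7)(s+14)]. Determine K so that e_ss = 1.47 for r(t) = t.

One free integrator in G(s): this is a type 1 system.
K_v = lim_{s→0} s·G(s) = K·5 / (6·7·14) = (5/588)·K.
e_ss = 1/K_v = 1.47 ⇒ K_v = 100/147 ⇒ K = (100/147)/(5/588) = 80.

80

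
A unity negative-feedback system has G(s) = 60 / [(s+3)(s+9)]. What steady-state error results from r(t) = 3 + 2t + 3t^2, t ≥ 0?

infinity

The open loop has no poles at the origin → type 0 system. Taking each input component in turn:
  • 3: e_ss = 3/(1+K_p) with K_p=20/9 → 27/29.
  • 2t: a type-0 system cannot track it, e_ss → ∞.
  • 3t^2: a type-0 system cannot track it, e_ss → ∞.
The unbounded component dominates.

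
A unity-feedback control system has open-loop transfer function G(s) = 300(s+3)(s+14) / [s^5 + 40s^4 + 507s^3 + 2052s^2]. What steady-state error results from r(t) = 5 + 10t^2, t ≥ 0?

114/35

Factoring s^2 from the denominator leaves a polynomial with constant term 2052, so the system is type 2. By superposition:
  • 5: tracked with zero error.
  • 10t^2: e_ss = 20/K_a with K_a=350/57 → 114/35.
Total e_ss = 114/35.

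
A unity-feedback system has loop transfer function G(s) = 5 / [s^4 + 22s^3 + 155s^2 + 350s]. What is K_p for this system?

infinity

K_p = lim_{s→0} G(s); with 1 pole at the origin the limit diverges, so K_p = ∞.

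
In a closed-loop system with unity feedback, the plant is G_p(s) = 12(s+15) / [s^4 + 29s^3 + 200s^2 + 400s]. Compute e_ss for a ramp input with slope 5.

100/9

The denominator has no term below 400s — 1 pole at s=0, type 1.
K_v = lim_{s→0} s·G_p(s) = 12·15 / 400 = 0.45.
e_ss = 5/K_v = 5/0.45 = 100/9.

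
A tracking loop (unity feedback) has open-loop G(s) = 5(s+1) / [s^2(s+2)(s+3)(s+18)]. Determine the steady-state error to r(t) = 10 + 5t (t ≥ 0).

0

G(s) has two factors of s in the denominator, so the system is type 2. By superposition:
  • 10: tracked with zero error.
  • 5t: tracked with zero error.
Total e_ss = 0.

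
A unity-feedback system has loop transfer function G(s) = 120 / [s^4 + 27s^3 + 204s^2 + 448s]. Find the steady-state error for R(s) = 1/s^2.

56/15

Factoring s from the denominator leaves a polynomial with constant term 448, so the system is type 1.
K_v = lim_{s→0} s·G(s) = 120 / 448 = 15/56.
e_ss = 1/K_v = 1/(15/56) = 56/15.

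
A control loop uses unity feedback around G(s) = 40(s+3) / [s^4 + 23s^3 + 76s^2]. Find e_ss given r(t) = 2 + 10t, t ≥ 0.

0

Factoring s^2 from the denominator leaves a polynomial with constant term 76, so the system is type 2. Treating each term separately:
  • 2: tracked with zero error.
  • 10t: tracked with zero error.
Total e_ss = 0.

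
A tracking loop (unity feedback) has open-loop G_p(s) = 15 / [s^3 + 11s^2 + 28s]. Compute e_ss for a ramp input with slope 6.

Factoring s from the denominator leaves a polynomial with constant term 28, so the system is type 1.
K_v = lim_{s→0} s·G_p(s) = 15 / 28 = 15/28.
e_ss = 6/K_v = 6/(15/28) = 11.2.

11.2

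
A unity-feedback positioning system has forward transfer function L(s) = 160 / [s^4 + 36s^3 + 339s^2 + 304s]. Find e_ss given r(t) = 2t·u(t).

Lowest-order denominator term is 304s, so the open loop has 1 pole at the origin → type 1 system.
K_v = lim_{s→0} s·L(s) = 160 / 304 = 10/19.
e_ss = 2/K_v = 2/(10/19) = 3.8.

3.8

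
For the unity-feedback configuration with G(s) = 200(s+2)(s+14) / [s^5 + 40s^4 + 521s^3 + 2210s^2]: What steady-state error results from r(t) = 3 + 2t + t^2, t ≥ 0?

Factoring s^2 from the denominator leaves a polynomial with constant term 2210, so the system is type 2. Treating each term separately:
  • 3: tracked with zero error.
  • 2t: tracked with zero error.
  • t^2: e_ss = 2/K_a with K_a=560/221 → 221/280.
Total e_ss = 221/280.

221/280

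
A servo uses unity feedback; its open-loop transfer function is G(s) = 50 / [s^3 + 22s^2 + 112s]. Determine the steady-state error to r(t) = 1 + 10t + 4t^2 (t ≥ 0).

infinity

The denominator has no term below 112s — 1 pole at s=0, type 1. Taking each input component in turn:
  • 1: tracked with zero error.
  • 10t: e_ss = 10/K_v with K_v=25/56 → 22.4.
  • 4t^2: a type-1 system cannot track it, e_ss → ∞.
The unbounded component dominates.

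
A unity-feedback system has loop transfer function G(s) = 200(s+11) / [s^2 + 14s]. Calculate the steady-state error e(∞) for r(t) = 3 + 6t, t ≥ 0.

Lowest-order denominator term is 14s, so the open loop has 1 pole at the origin → type 1 system. Taking each input component in turn:
  • 3: tracked with zero error.
  • 6t: e_ss = 6/K_v with K_v=1100/7 → 21/550.
Total e_ss = 21/550.

21/550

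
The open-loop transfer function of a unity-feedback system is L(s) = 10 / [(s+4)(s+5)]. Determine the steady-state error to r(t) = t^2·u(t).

infinity

The open loop has no poles at the origin → type 0 system.
For a type-0 system K_a = 0, so e_ss to a parabolic input is unbounded.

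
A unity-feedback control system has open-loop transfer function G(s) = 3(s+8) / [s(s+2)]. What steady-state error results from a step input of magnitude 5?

G(s) has one factor of s in the denominator, so the system is type 1.
A type-1 system has K_p = ∞, so it tracks a step input with zero steady-state error.

0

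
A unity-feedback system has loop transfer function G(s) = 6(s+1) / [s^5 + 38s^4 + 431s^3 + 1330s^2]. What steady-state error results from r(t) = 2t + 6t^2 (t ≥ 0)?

Lowest-order denominator term is 1330s^2, so the open loop has 2 poles at the origin → type 2 system. Treating each term separately:
  • 2t: tracked with zero error.
  • 6t^2: e_ss = 12/K_a with K_a=3/665 → 2660.
Total e_ss = 2660.

2660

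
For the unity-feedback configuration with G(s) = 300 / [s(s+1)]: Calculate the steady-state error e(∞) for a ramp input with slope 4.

The open loop has one pole at the origin → type 1 system.
K_v = lim_{s→0} s·G(s) = 300 / (1) = 300.
e_ss = 4/K_v = 4/300 = 1/75.

1/75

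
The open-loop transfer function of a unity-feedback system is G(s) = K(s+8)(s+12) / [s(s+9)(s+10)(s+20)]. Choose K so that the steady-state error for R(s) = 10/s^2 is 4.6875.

One free integrator in G(s): this is a type 1 system.
K_v = lim_{s→0} s·G(s) = K·8·12 / (9·10·20) = (4/75)·K.
e_ss = 10/K_v = 4.6875 ⇒ K_v = 32/15 ⇒ K = (32/15)/(4/75) = 40.

40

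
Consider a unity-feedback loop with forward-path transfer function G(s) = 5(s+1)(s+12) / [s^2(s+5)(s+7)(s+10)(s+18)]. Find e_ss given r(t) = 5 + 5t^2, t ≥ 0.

1050

System type = 2 (two poles at s=0). Taking each input component in turn:
  • 5: tracked with zero error.
  • 5t^2: e_ss = 10/K_a with K_a=1/105 → 1050.
Total e_ss = 1050.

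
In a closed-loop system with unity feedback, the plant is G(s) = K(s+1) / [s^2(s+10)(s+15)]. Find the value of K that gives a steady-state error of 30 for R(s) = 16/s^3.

Two free integrators in G(s): this is a type 2 system.
K_a = lim_{s→0} s^2·G(s) = K·1 / (10·15) = (1/150)·K.
e_ss = 16/K_a = 30 ⇒ K_a = 8/15 ⇒ K = (8/15)/(1/150) = 80.

80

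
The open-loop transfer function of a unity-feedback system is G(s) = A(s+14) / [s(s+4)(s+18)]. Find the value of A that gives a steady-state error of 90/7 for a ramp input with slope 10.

4

One free integrator in G(s): this is a type 1 system.
K_v = lim_{s→0} s·G(s) = A·14 / (4·18) = (7/36)·A.
e_ss = 10/K_v = 90/7 ⇒ K_v = 7/9 ⇒ A = (7/9)/(7/36) = 4.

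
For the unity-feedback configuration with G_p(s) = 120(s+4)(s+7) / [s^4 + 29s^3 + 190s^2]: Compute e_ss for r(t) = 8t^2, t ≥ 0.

19/21

Factoring s^2 from the denominator leaves a polynomial with constant term 190, so the system is type 2.
K_a = lim_{s→0} s^2·G_p(s) = 120·4·7 / 190 = 336/19.
r(t) = 8t^2 gives R(s) = 16/s^3.
e_ss = 16/K_a = 16/(336/19) = 19/21.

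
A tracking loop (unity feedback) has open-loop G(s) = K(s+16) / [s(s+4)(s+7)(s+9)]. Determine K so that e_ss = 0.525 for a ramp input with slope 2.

The open loop has one pole at the origin → type 1 system.
K_v = lim_{s→0} s·G(s) = K·16 / (4·7·9) = (4/63)·K.
e_ss = 2/K_v = 0.525 ⇒ K_v = 80/21 ⇒ K = (80/21)/(4/63) = 60.

60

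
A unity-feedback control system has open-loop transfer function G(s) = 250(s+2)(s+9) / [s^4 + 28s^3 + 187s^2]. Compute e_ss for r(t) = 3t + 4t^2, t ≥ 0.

Factoring s^2 from the denominator leaves a polynomial with constant term 187, so the system is type 2. Treating each term separately:
  • 3t: tracked with zero error.
  • 4t^2: e_ss = 8/K_a with K_a=4500/187 → 374/1125.
Total e_ss = 374/1125.

374/1125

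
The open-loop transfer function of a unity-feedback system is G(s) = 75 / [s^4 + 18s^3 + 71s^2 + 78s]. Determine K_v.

Factoring s from the denominator leaves a polynomial with constant term 78, so the system is type 1.
K_v = lim_{s→0} s·G(s) = 75 / 78 = 25/26.

25/26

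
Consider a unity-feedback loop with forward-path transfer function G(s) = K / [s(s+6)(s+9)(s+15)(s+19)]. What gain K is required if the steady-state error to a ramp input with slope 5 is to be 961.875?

System type = 1 (one pole at s=0).
K_v = lim_{s→0} s·G(s) = K / (6·9·15·19) = (1/15390)·K.
e_ss = 5/K_v = 961.875 ⇒ K_v = 8/1539 ⇒ K = (8/1539)/(1/15390) = 80.

80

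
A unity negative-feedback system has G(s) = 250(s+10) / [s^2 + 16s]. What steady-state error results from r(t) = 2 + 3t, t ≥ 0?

0.0192

The denominator has no term below 16s — 1 pole at s=0, type 1. Treating each term separately:
  • 2: tracked with zero error.
  • 3t: e_ss = 3/K_v with K_v=156.25 → 0.0192.
Total e_ss = 0.0192.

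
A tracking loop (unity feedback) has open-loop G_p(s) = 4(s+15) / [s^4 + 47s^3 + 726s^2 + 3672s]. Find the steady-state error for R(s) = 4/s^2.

244.8

The denominator has no term below 3672s — 1 pole at s=0, type 1.
K_v = lim_{s→0} s·G_p(s) = 4·15 / 3672 = 5/306.
e_ss = 4/K_v = 4/(5/306) = 244.8.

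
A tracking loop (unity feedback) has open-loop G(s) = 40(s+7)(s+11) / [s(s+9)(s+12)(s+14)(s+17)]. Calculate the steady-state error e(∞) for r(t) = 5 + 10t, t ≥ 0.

918/11

The open loop has one pole at the origin → type 1 system. Treating each term separately:
  • 5: tracked with zero error.
  • 10t: e_ss = 10/K_v with K_v=55/459 → 918/11.
Total e_ss = 918/11.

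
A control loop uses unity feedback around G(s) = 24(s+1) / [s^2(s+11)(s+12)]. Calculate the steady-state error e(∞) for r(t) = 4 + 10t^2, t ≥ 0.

110

System type = 2 (two poles at s=0). Taking each input component in turn:
  • 4: tracked with zero error.
  • 10t^2: e_ss = 20/K_a with K_a=2/11 → 110.
Total e_ss = 110.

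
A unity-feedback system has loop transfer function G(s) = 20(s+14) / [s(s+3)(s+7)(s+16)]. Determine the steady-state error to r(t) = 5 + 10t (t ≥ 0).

System type = 1 (one pole at s=0). By superposition:
  • 5: tracked with zero error.
  • 10t: e_ss = 10/K_v with K_v=5/6 → 12.
Total e_ss = 12.

12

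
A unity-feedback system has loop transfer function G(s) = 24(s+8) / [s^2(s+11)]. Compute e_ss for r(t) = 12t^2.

1.375

Two free integrators in G(s): this is a type 2 system.
K_a = lim_{s→0} s^2·G(s) = 24·8 / (11) = 192/11.
r(t) = 12t^2 gives R(s) = 24/s^3.
e_ss = 24/K_a = 24/(192/11) = 1.375.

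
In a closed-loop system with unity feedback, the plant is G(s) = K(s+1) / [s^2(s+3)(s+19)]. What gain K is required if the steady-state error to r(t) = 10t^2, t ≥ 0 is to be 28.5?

40

Two free integrators in G(s): this is a type 2 system.
K_a = lim_{s→0} s^2·G(s) = K·1 / (3·19) = (1/57)·K.
e_ss = 20/K_a = 28.5 ⇒ K_a = 40/57 ⇒ K = (40/57)/(1/57) = 40.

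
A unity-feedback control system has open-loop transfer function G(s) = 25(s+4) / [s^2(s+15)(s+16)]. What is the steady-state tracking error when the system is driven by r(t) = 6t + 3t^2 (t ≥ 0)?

14.4

Two free integrators in G(s): this is a type 2 system. Treating each term separately:
  • 6t: tracked with zero error.
  • 3t^2: e_ss = 6/K_a with K_a=5/12 → 14.4.
Total e_ss = 14.4.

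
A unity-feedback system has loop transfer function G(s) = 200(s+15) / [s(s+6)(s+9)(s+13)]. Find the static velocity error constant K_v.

G(s) has one factor of s in the denominator, so the system is type 1.
K_v = lim_{s→0} s·G(s) = 200·15 / (6·9·13) = 500/117.

500/117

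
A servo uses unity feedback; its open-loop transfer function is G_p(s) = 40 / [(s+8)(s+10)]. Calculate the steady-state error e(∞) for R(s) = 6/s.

4

System type = 0 (no poles at s=0).
K_p = lim_{s→0} G_p(s) = 40 / (8·10) = 0.5.
e_ss = 6/(1 + K_p) = 6/1.5 = 4.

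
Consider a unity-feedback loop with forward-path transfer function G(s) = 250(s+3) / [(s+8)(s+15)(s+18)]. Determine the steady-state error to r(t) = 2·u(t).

G(s) has no factors of s in the denominator, so the system is type 0.
K_p = lim_{s→0} G(s) = 250·3 / (8·15·18) = 25/72.
e_ss = 2/(1 + K_p) = 2/(97/72) = 144/97.

144/97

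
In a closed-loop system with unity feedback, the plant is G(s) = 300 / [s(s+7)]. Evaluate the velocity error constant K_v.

300/7

G(s) has one factor of s in the denominator, so the system is type 1.
K_v = lim_{s→0} s·G(s) = 300 / (7) = 300/7.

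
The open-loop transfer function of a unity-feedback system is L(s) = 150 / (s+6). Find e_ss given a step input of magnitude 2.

1/13

No free integrators in L(s): this is a type 0 system.
K_p = lim_{s→0} L(s) = 150 / (6) = 25.
e_ss = 2/(1 + K_p) = 2/26 = 1/13.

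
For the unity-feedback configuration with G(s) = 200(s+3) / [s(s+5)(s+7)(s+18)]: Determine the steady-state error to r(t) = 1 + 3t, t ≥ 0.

The open loop has one pole at the origin → type 1 system. Treating each term separately:
  • 1: tracked with zero error.
  • 3t: e_ss = 3/K_v with K_v=20/21 → 3.15.
Total e_ss = 3.15.

3.15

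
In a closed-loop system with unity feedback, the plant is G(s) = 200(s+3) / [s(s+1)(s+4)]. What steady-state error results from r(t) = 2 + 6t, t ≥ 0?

System type = 1 (one pole at s=0). Taking each input component in turn:
  • 2: tracked with zero error.
  • 6t: e_ss = 6/K_v with K_v=150 → 0.04.
Total e_ss = 0.04.

0.04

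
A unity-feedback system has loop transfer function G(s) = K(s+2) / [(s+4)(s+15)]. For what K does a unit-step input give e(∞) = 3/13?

100

System type = 0 (no poles at s=0).
K_p = lim_{s→0} G(s) = K·2 / (4·15) = (1/30)·K.
e_ss = 1/(1 + K_p) = 3/13 ⇒ 1 + (1/30)·K = 13/3 ⇒ K = 100.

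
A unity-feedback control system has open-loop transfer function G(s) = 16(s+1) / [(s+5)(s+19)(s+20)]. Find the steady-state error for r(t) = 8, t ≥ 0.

3800/479

System type = 0 (no poles at s=0).
K_p = lim_{s→0} G(s) = 16·1 / (5·19·20) = 4/475.
e_ss = 8/(1 + K_p) = 8/(479/475) = 3800/479.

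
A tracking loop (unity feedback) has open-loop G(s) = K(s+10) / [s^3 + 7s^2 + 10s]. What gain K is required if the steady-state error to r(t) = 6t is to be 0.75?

Lowest-order denominator term is 10s, so the open loop has 1 pole at the origin → type 1 system.
K_v = lim_{s→0} s·G(s) = K·10 / 10 = 1·K.
e_ss = 6/K_v = 0.75 ⇒ K_v = 8 ⇒ K = 8/1 = 8.

8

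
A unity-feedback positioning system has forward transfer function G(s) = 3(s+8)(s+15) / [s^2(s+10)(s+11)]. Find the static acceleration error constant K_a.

G(s) has two factors of s in the denominator, so the system is type 2.
K_a = lim_{s→0} s^2·G(s) = 3·8·15 / (10·11) = 36/11.

36/11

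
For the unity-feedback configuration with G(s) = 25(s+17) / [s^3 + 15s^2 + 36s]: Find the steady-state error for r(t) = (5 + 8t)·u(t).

Factoring s from the denominator leaves a polynomial with constant term 36, so the system is type 1. Taking each input component in turn:
  • 5: tracked with zero error.
  • 8t: e_ss = 8/K_v with K_v=425/36 → 288/425.
Total e_ss = 288/425.

288/425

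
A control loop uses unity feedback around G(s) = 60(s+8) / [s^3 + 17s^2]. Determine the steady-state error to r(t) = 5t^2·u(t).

Lowest-order denominator term is 17s^2, so the open loop has 2 poles at the origin → type 2 system.
K_a = lim_{s→0} s^2·G(s) = 60·8 / 17 = 480/17.
r(t) = 5t^2 gives R(s) = 10/s^3.
e_ss = 10/K_a = 10/(480/17) = 17/48.

17/48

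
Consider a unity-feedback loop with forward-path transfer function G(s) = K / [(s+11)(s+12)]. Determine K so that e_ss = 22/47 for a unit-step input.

The open loop has no poles at the origin → type 0 system.
K_p = lim_{s→0} G(s) = K / (11·12) = (1/132)·K.
e_ss = 1/(1 + K_p) = 22/47 ⇒ 1 + (1/132)·K = 47/22 ⇒ K = 150.

150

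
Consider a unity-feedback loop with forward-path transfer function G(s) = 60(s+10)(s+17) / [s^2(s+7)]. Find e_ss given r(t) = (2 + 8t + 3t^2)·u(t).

7/1700

The open loop has two poles at the origin → type 2 system. Treating each term separately:
  • 2: tracked with zero error.
  • 8t: tracked with zero error.
  • 3t^2: e_ss = 6/K_a with K_a=10200/7 → 7/1700.
Total e_ss = 7/1700.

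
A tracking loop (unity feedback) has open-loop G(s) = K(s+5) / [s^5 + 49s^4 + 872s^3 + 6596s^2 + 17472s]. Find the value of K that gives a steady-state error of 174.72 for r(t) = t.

Factoring s from the denominator leaves a polynomial with constant term 17472, so the system is type 1.
K_v = lim_{s→0} s·G(s) = K·5 / 17472 = (5/17472)·K.
e_ss = 1/K_v = 174.72 ⇒ K_v = 25/4368 ⇒ K = (25/4368)/(5/17472) = 20.

20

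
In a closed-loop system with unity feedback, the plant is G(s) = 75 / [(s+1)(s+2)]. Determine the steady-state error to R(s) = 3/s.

6/77

The open loop has no poles at the origin → type 0 system.
K_p = lim_{s→0} G(s) = 75 / (1·2) = 37.5.
e_ss = 3/(1 + K_p) = 3/38.5 = 6/77.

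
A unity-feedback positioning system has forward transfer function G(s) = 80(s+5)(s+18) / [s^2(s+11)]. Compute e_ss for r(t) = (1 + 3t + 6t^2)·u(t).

System type = 2 (two poles at s=0). By superposition:
  • 1: tracked with zero error.
  • 3t: tracked with zero error.
  • 6t^2: e_ss = 12/K_a with K_a=7200/11 → 11/600.
Total e_ss = 11/600.

11/600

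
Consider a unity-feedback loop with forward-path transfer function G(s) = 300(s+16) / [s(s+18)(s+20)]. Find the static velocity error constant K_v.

G(s) has one factor of s in the denominator, so the system is type 1.
K_v = lim_{s→0} s·G(s) = 300·16 / (18·20) = 40/3.

40/3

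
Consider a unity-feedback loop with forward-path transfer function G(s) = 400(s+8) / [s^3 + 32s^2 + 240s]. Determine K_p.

K_p = lim_{s→0} G(s); with 1 pole at the origin the limit diverges, so K_p = ∞.

infinity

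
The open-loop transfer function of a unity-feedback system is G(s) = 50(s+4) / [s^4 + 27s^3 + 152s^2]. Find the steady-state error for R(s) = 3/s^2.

Factoring s^2 from the denominator leaves a polynomial with constant term 152, so the system is type 2.
K_v = ∞ for a type-2 system; e_ss to a ramp is zero.

0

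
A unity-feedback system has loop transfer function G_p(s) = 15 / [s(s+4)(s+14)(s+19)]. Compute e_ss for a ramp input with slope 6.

425.6

System type = 1 (one pole at s=0).
K_v = lim_{s→0} s·G_p(s) = 15 / (4·14·19) = 15/1064.
e_ss = 6/K_v = 6/(15/1064) = 425.6.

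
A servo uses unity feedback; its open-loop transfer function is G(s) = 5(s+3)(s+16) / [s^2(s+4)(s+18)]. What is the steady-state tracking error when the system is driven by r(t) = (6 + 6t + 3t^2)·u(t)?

1.8

G(s) has two factors of s in the denominator, so the system is type 2. By superposition:
  • 6: tracked with zero error.
  • 6t: tracked with zero error.
  • 3t^2: e_ss = 6/K_a with K_a=10/3 → 1.8.
Total e_ss = 1.8.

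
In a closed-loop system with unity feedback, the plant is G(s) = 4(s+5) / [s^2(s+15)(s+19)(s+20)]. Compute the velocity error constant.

infinity

K_v = lim_{s→0} s·G(s); with 2 poles at the origin the limit diverges, so K_v = ∞.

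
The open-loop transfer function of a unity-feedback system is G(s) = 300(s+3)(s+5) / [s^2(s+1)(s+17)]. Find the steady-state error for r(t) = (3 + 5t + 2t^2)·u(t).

G(s) has two factors of s in the denominator, so the system is type 2. Treating each term separately:
  • 3: tracked with zero error.
  • 5t: tracked with zero error.
  • 2t^2: e_ss = 4/K_a with K_a=4500/17 → 17/1125.
Total e_ss = 17/1125.

17/1125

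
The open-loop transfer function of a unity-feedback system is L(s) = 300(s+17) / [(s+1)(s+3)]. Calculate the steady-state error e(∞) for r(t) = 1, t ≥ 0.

1/1701

L(s) has no factors of s in the denominator, so the system is type 0.
K_p = lim_{s→0} L(s) = 300·17 / (1·3) = 1700.
e_ss = 1/(1 + K_p) = 1/1701.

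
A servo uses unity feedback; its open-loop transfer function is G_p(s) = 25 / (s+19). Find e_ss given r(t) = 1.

No free integrators in G_p(s): this is a type 0 system.
K_p = lim_{s→0} G_p(s) = 25 / (19) = 25/19.
e_ss = 1/(1 + K_p) = 1/(44/19) = 19/44.

19/44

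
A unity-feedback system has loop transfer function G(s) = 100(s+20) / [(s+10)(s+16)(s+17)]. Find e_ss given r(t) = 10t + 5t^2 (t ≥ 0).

The open loop has no poles at the origin → type 0 system. Treating each term separately:
  • 10t: a type-0 system cannot track it, e_ss → ∞.
  • 5t^2: a type-0 system cannot track it, e_ss → ∞.
The unbounded component dominates.

infinity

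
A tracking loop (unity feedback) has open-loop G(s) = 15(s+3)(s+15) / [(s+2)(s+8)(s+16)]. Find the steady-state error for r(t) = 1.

256/931

G(s) has no factors of s in the denominator, so the system is type 0.
K_p = lim_{s→0} G(s) = 15·3·15 / (2·8·16) = 675/256.
e_ss = 1/(1 + K_p) = 1/(931/256) = 256/931.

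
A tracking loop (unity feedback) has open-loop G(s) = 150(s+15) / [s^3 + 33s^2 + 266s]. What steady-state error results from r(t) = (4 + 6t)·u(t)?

266/375

Factoring s from the denominator leaves a polynomial with constant term 266, so the system is type 1. Taking each input component in turn:
  • 4: tracked with zero error.
  • 6t: e_ss = 6/K_v with K_v=1125/133 → 266/375.
Total e_ss = 266/375.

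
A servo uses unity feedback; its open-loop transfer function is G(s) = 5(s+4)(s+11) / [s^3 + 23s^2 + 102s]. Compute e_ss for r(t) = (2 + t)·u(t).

The denominator has no term below 102s — 1 pole at s=0, type 1. Taking each input component in turn:
  • 2: tracked with zero error.
  • t: e_ss = 1/K_v with K_v=110/51 → 51/110.
Total e_ss = 51/110.

51/110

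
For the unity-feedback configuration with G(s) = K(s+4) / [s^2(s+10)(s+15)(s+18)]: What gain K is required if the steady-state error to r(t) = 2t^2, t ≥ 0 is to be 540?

Two free integrators in G(s): this is a type 2 system.
K_a = lim_{s→0} s^2·G(s) = K·4 / (10·15·18) = (1/675)·K.
e_ss = 4/K_a = 540 ⇒ K_a = 1/135 ⇒ K = (1/135)/(1/675) = 5.

5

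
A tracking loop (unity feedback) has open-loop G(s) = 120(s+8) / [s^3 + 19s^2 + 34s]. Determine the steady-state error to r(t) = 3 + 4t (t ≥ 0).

17/120

Factoring s from the denominator leaves a polynomial with constant term 34, so the system is type 1. Treating each term separately:
  • 3: tracked with zero error.
  • 4t: e_ss = 4/K_v with K_v=480/17 → 17/120.
Total e_ss = 17/120.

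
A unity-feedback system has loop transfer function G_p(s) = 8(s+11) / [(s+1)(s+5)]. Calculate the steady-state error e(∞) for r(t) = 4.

20/93

No free integrators in G_p(s): this is a type 0 system.
K_p = lim_{s→0} G_p(s) = 8·11 / (1·5) = 17.6.
e_ss = 4/(1 + K_p) = 4/18.6 = 20/93.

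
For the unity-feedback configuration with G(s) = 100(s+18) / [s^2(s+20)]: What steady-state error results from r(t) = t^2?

The open loop has two poles at the origin → type 2 system.
K_a = lim_{s→0} s^2·G(s) = 100·18 / (20) = 90.
r(t) = t^2 gives R(s) = 2/s^3.
e_ss = 2/K_a = 2/90 = 1/45.

1/45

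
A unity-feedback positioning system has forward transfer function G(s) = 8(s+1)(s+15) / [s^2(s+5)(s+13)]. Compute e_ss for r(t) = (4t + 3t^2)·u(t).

3.25

G(s) has two factors of s in the denominator, so the system is type 2. Treating each term separately:
  • 4t: tracked with zero error.
  • 3t^2: e_ss = 6/K_a with K_a=24/13 → 3.25.
Total e_ss = 3.25.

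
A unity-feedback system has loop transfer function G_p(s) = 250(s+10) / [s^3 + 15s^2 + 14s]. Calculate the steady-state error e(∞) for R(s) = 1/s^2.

0.0056

Lowest-order denominator term is 14s, so the open loop has 1 pole at the origin → type 1 system.
K_v = lim_{s→0} s·G_p(s) = 250·10 / 14 = 1250/7.
e_ss = 1/K_v = 1/(1250/7) = 0.0056.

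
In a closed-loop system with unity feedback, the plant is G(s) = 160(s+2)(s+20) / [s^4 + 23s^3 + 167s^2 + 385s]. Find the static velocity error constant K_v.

The denominator has no term below 385s — 1 pole at s=0, type 1.
K_v = lim_{s→0} s·G(s) = 160·2·20 / 385 = 1280/77.

1280/77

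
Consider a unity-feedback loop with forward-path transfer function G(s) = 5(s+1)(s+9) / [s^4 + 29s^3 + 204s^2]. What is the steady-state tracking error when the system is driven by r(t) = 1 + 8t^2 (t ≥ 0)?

1088/15

Factoring s^2 from the denominator leaves a polynomial with constant term 204, so the system is type 2. Treating each term separately:
  • 1: tracked with zero error.
  • 8t^2: e_ss = 16/K_a with K_a=15/68 → 1088/15.
Total e_ss = 1088/15.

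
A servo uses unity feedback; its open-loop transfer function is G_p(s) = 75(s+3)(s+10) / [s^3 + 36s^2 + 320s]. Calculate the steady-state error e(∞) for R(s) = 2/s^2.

Factoring s from the denominator leaves a polynomial with constant term 320, so the system is type 1.
K_v = lim_{s→0} s·G_p(s) = 75·3·10 / 320 = 225/32.
e_ss = 2/K_v = 2/(225/32) = 64/225.

64/225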